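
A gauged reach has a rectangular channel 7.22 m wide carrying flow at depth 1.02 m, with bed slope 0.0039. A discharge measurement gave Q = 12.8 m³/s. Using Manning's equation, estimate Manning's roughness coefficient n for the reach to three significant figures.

A = b·y = 7.22 × 1.02 = 7.364 m²
P = b + 2y = 7.22 + 2×1.02 = 9.260 m
R = A/P = 7.364/9.260 = 0.7953 m
n = (1/Q)·A·R^(2/3)·S^(1/2) = (1/12.8) × 7.364 × 0.8584 × 0.06245 = 0.03084

0.0308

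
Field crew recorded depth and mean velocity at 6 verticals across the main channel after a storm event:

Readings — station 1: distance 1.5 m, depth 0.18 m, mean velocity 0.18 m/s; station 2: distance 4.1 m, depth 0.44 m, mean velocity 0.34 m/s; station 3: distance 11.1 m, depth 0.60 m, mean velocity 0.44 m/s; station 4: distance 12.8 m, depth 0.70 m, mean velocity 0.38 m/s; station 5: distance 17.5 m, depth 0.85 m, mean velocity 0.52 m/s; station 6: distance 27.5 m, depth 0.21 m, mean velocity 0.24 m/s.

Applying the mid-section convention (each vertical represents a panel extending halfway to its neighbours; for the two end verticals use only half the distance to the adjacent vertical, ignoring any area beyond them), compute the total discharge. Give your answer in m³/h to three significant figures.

22500 m³/h

w_1 = (4.1 − 1.5)/2 = 1.3 m; q_1 = 0.18 × 0.18 × 1.3 = 0.04212 m³/s
w_2 = (11.1 − 1.5)/2 = 4.8 m; q_2 = 0.34 × 0.44 × 4.8 = 0.7181 m³/s
w_3 = (12.8 − 4.1)/2 = 4.35 m; q_3 = 0.44 × 0.60 × 4.35 = 1.148 m³/s
w_4 = (17.5 − 11.1)/2 = 3.2 m; q_4 = 0.38 × 0.70 × 3.2 = 0.8512 m³/s
w_5 = (27.5 − 12.8)/2 = 7.35 m; q_5 = 0.52 × 0.85 × 7.35 = 3.249 m³/s
w_6 = (27.5 − 17.5)/2 = 5 m; q_6 = 0.24 × 0.21 × 5 = 0.2520 m³/s
Q = Σ qᵢ = 6.261 m³/s
= 6.261 × 3600 = 22540 m³/h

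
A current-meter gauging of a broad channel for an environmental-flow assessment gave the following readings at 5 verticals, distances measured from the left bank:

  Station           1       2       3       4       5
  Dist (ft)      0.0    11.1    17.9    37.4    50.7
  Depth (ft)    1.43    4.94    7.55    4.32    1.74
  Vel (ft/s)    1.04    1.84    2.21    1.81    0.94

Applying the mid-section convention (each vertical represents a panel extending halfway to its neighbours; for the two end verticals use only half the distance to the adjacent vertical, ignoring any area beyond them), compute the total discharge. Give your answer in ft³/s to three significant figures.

448 ft³/s

w_1 = (11.1 − 0.0)/2 = 5.55 ft; q_1 = 1.04 × 1.43 × 5.55 = 8.254 ft³/s
w_2 = (17.9 − 0.0)/2 = 8.95 ft; q_2 = 1.84 × 4.94 × 8.95 = 81.35 ft³/s
w_3 = (37.4 − 11.1)/2 = 13.15 ft; q_3 = 2.21 × 7.55 × 13.15 = 219.4 ft³/s
w_4 = (50.7 − 17.9)/2 = 16.4 ft; q_4 = 1.81 × 4.32 × 16.4 = 128.2 ft³/s
w_5 = (50.7 − 37.4)/2 = 6.65 ft; q_5 = 0.94 × 1.74 × 6.65 = 10.88 ft³/s
Q = Σ qᵢ = 448.1 ft³/s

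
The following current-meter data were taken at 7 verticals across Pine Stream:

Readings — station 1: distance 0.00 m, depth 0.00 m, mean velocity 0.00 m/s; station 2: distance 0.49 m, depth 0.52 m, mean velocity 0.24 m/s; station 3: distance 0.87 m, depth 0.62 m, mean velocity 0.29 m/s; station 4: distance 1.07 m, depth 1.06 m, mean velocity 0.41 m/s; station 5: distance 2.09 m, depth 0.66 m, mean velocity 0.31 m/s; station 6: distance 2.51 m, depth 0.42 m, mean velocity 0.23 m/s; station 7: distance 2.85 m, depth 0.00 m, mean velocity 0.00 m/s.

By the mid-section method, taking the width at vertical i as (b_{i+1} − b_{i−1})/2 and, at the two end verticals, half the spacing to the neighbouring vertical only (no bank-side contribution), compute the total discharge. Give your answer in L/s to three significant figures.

556 L/s

w_2 = (0.87 − 0.00)/2 = 0.435 m; q_2 = 0.24 × 0.52 × 0.435 = 0.05429 m³/s
w_3 = (1.07 − 0.49)/2 = 0.29 m; q_3 = 0.29 × 0.62 × 0.29 = 0.05214 m³/s
w_4 = (2.09 − 0.87)/2 = 0.61 m; q_4 = 0.41 × 1.06 × 0.61 = 0.2651 m³/s
w_5 = (2.51 − 1.07)/2 = 0.72 m; q_5 = 0.31 × 0.66 × 0.72 = 0.1473 m³/s
w_6 = (2.85 − 2.09)/2 = 0.38 m; q_6 = 0.23 × 0.42 × 0.38 = 0.03671 m³/s
Stations 1, 7 contribute zero (depth or velocity is 0).
Q = Σ qᵢ = 0.5556 m³/s
= 0.5556 × 1000 = 555.6 L/s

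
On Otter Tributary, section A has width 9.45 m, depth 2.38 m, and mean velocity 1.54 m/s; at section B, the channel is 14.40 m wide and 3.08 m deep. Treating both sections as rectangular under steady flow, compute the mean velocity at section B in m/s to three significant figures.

0.781 m/s

Q = A₁V₁ = (9.45×2.38) × 1.54 = 34.64 m³/s
A₂ = 14.40 × 3.08 = 44.35 m²
V₂ = Q/A₂ = 34.64/44.35 = 0.7809 m/s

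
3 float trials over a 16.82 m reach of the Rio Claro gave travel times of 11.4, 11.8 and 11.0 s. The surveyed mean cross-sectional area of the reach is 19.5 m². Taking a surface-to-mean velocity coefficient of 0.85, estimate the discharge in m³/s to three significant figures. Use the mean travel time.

t̄ = (11.4 + 11.8 + 11.0) / 3 = 11.4 s
v_surface = L / t̄ = 16.82 / 11.4 = 1.475 m/s
v_mean = 0.85 × 1.475 = 1.254 m/s
Q = A × v_mean = 19.5 × 1.254 = 24.46 m³/s

24.5 m³/s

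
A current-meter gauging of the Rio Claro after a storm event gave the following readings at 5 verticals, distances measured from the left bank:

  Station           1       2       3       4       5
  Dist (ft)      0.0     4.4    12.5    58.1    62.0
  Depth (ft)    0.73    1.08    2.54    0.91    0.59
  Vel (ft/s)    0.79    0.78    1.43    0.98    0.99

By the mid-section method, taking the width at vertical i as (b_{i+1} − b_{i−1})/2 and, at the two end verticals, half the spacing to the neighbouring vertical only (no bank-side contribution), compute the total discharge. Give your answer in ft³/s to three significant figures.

w_1 = (4.4 − 0.0)/2 = 2.2 ft; q_1 = 0.79 × 0.73 × 2.2 = 1.269 ft³/s
w_2 = (12.5 − 0.0)/2 = 6.25 ft; q_2 = 0.78 × 1.08 × 6.25 = 5.265 ft³/s
w_3 = (58.1 − 4.4)/2 = 26.85 ft; q_3 = 1.43 × 2.54 × 26.85 = 97.52 ft³/s
w_4 = (62.0 − 12.5)/2 = 24.75 ft; q_4 = 0.98 × 0.91 × 24.75 = 22.07 ft³/s
w_5 = (62.0 − 58.1)/2 = 1.95 ft; q_5 = 0.99 × 0.59 × 1.95 = 1.139 ft³/s
Q = Σ qᵢ = 127.3 ft³/s

127 ft³/s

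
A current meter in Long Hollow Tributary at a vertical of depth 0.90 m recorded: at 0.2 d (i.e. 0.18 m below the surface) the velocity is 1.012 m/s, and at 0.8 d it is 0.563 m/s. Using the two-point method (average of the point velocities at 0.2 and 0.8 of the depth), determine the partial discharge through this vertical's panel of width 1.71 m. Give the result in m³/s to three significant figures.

v̄ = (1.012 + 0.563) / 2 = 0.7875 m/s
q = v̄ × d × w = 0.7875 × 0.90 × 1.71 = 1.212 m³/s

1.21 m³/s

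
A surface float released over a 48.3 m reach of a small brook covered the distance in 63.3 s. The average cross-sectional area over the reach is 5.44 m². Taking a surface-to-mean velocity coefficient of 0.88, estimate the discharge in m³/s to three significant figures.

3.65 m³/s

v_surface = L / t̄ = 48.3 / 63.3 = 0.7630 m/s
v_mean = 0.88 × 0.7630 = 0.6715 m/s
Q = A × v_mean = 5.44 × 0.6715 = 3.653 m³/s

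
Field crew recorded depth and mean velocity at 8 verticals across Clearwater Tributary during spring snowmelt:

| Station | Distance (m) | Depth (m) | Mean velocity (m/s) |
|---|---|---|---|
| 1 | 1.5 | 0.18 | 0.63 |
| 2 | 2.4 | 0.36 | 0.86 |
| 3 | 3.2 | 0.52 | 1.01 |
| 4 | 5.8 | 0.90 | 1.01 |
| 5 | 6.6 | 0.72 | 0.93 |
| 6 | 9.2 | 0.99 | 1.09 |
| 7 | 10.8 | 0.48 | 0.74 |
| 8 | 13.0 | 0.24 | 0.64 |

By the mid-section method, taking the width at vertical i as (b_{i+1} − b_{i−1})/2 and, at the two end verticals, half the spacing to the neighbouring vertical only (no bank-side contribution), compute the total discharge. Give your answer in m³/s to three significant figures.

7.00 m³/s

w_1 = (2.4 − 1.5)/2 = 0.45 m; q_1 = 0.63 × 0.18 × 0.45 = 0.05103 m³/s
w_2 = (3.2 − 1.5)/2 = 0.85 m; q_2 = 0.86 × 0.36 × 0.85 = 0.2632 m³/s
w_3 = (5.8 − 2.4)/2 = 1.7 m; q_3 = 1.01 × 0.52 × 1.7 = 0.8928 m³/s
w_4 = (6.6 − 3.2)/2 = 1.7 m; q_4 = 1.01 × 0.90 × 1.7 = 1.545 m³/s
w_5 = (9.2 − 5.8)/2 = 1.7 m; q_5 = 0.93 × 0.72 × 1.7 = 1.138 m³/s
w_6 = (10.8 − 6.6)/2 = 2.1 m; q_6 = 1.09 × 0.99 × 2.1 = 2.266 m³/s
w_7 = (13.0 − 9.2)/2 = 1.9 m; q_7 = 0.74 × 0.48 × 1.9 = 0.6749 m³/s
w_8 = (13.0 − 10.8)/2 = 1.1 m; q_8 = 0.64 × 0.24 × 1.1 = 0.1690 m³/s
Q = Σ qᵢ = 7.001 m³/s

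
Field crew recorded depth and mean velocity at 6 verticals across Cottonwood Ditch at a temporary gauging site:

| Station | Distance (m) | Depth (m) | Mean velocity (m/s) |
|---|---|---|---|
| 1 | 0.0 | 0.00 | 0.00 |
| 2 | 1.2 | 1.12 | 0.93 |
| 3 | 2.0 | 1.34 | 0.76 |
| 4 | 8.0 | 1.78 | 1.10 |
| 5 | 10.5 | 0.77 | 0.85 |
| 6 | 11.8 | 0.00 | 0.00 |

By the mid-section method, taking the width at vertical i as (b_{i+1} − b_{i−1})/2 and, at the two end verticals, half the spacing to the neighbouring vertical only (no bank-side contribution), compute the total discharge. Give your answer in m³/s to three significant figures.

w_2 = (2.0 − 0.0)/2 = 1 m; q_2 = 0.93 × 1.12 × 1 = 1.042 m³/s
w_3 = (8.0 − 1.2)/2 = 3.4 m; q_3 = 0.76 × 1.34 × 3.4 = 3.463 m³/s
w_4 = (10.5 − 2.0)/2 = 4.25 m; q_4 = 1.10 × 1.78 × 4.25 = 8.322 m³/s
w_5 = (11.8 − 8.0)/2 = 1.9 m; q_5 = 0.85 × 0.77 × 1.9 = 1.244 m³/s
Stations 1, 6 contribute zero (depth or velocity is 0).
Q = Σ qᵢ = 14.07 m³/s

14.1 m³/s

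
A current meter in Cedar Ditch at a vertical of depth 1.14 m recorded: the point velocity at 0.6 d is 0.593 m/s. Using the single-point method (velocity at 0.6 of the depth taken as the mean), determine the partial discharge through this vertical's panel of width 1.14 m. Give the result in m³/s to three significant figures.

v̄ = v₀.₆ = 0.593 m/s
q = v̄ × d × w = 0.5930 × 1.14 × 1.14 = 0.7707 m³/s

0.771 m³/s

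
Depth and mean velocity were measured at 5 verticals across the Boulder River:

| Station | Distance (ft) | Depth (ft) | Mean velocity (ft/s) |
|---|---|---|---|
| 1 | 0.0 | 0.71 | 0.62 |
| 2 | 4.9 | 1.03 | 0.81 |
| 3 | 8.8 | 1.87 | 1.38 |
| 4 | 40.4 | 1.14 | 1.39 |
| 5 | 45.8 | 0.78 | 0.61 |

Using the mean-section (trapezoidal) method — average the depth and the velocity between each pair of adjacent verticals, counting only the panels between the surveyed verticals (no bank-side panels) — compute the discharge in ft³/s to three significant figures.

Panel 1-2: Δb = 4.9 ft, d̄ = (0.71+1.03)/2 = 0.87, v̄ = (0.62+0.81)/2 = 0.715 → q = 4.9×0.87×0.715 = 3.048 ft³/s
Panel 2-3: Δb = 3.9 ft, d̄ = (1.03+1.87)/2 = 1.45, v̄ = (0.81+1.38)/2 = 1.095 → q = 3.9×1.45×1.095 = 6.192 ft³/s
Panel 3-4: Δb = 31.6 ft, d̄ = (1.87+1.14)/2 = 1.505, v̄ = (1.38+1.39)/2 = 1.385 → q = 31.6×1.505×1.385 = 65.87 ft³/s
Panel 4-5: Δb = 5.4 ft, d̄ = (1.14+0.78)/2 = 0.96, v̄ = (1.39+0.61)/2 = 1 → q = 5.4×0.96×1 = 5.184 ft³/s
Q = Σ q = 80.29 ft³/s

80.3 ft³/s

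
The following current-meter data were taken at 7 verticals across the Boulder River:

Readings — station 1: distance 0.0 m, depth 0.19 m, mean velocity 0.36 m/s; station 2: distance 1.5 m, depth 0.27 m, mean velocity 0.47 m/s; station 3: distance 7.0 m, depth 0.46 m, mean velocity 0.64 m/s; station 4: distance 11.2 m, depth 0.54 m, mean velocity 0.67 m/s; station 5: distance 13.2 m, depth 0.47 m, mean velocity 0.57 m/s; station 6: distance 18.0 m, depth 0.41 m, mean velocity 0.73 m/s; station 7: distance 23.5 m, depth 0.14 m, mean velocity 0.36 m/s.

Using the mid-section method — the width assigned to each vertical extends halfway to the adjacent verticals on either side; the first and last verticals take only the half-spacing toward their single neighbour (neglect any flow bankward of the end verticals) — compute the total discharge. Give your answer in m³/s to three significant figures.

5.64 m³/s

w_1 = (1.5 − 0.0)/2 = 0.75 m; q_1 = 0.36 × 0.19 × 0.75 = 0.05130 m³/s
w_2 = (7.0 − 0.0)/2 = 3.5 m; q_2 = 0.47 × 0.27 × 3.5 = 0.4442 m³/s
w_3 = (11.2 − 1.5)/2 = 4.85 m; q_3 = 0.64 × 0.46 × 4.85 = 1.428 m³/s
w_4 = (13.2 − 7.0)/2 = 3.1 m; q_4 = 0.67 × 0.54 × 3.1 = 1.122 m³/s
w_5 = (18.0 − 11.2)/2 = 3.4 m; q_5 = 0.57 × 0.47 × 3.4 = 0.9109 m³/s
w_6 = (23.5 − 13.2)/2 = 5.15 m; q_6 = 0.73 × 0.41 × 5.15 = 1.541 m³/s
w_7 = (23.5 − 18.0)/2 = 2.75 m; q_7 = 0.36 × 0.14 × 2.75 = 0.1386 m³/s
Q = Σ qᵢ = 5.636 m³/s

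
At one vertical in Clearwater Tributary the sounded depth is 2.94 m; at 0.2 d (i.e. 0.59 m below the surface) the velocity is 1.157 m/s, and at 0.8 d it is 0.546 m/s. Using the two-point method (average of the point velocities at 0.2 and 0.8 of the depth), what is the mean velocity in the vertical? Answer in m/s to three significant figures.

v̄ = (1.157 + 0.546) / 2 = 0.8515 m/s

0.852 m/s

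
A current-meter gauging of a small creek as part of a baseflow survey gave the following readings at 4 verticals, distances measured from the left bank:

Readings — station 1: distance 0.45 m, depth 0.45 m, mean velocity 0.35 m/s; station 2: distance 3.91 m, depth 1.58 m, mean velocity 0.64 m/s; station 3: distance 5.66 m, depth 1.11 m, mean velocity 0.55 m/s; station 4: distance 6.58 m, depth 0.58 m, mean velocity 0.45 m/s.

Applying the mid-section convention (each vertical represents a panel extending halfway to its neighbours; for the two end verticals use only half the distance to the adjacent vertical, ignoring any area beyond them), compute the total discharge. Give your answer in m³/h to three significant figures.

13800 m³/h

w_1 = (3.91 − 0.45)/2 = 1.73 m; q_1 = 0.35 × 0.45 × 1.73 = 0.2725 m³/s
w_2 = (5.66 − 0.45)/2 = 2.605 m; q_2 = 0.64 × 1.58 × 2.605 = 2.634 m³/s
w_3 = (6.58 − 3.91)/2 = 1.335 m; q_3 = 0.55 × 1.11 × 1.335 = 0.8150 m³/s
w_4 = (6.58 − 5.66)/2 = 0.46 m; q_4 = 0.45 × 0.58 × 0.46 = 0.1201 m³/s
Q = Σ qᵢ = 3.842 m³/s
= 3.842 × 3600 = 13830 m³/h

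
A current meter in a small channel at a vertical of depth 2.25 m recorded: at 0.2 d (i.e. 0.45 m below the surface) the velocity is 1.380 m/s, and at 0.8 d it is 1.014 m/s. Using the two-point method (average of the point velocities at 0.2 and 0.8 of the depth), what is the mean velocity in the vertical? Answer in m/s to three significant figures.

v̄ = (1.380 + 1.014) / 2 = 1.197 m/s

1.20 m/s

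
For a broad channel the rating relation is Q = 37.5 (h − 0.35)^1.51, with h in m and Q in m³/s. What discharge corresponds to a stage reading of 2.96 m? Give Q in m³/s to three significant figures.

160 m³/s

Q = 37.5 × (2.96 − 0.35)^1.51 = 37.5 × 2.61^1.51 = 159.6 m³/s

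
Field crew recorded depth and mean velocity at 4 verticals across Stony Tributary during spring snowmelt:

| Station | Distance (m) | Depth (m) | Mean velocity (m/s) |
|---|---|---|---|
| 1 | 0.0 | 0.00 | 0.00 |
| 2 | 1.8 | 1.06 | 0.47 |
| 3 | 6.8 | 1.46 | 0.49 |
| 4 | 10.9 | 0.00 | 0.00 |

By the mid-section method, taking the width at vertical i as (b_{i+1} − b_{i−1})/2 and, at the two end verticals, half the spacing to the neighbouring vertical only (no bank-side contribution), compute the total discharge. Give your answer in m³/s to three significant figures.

4.95 m³/s

w_2 = (6.8 − 0.0)/2 = 3.4 m; q_2 = 0.47 × 1.06 × 3.4 = 1.694 m³/s
w_3 = (10.9 − 1.8)/2 = 4.55 m; q_3 = 0.49 × 1.46 × 4.55 = 3.255 m³/s
Stations 1, 4 contribute zero (depth or velocity is 0).
Q = Σ qᵢ = 4.949 m³/s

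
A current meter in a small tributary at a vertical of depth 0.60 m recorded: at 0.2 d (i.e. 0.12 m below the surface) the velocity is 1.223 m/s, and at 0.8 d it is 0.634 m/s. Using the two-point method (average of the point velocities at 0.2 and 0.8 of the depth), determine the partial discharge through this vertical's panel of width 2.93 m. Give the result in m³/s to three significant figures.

1.63 m³/s

v̄ = (1.223 + 0.634) / 2 = 0.9285 m/s
q = v̄ × d × w = 0.9285 × 0.60 × 2.93 = 1.632 m³/s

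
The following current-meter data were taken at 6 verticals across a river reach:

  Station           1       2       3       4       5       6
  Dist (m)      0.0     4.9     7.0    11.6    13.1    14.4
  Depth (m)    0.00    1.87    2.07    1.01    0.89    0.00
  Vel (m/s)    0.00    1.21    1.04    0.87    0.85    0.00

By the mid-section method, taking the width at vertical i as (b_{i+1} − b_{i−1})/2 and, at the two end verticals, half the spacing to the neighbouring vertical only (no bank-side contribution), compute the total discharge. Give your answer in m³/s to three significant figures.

18.9 m³/s

w_2 = (7.0 − 0.0)/2 = 3.5 m; q_2 = 1.21 × 1.87 × 3.5 = 7.919 m³/s
w_3 = (11.6 − 4.9)/2 = 3.35 m; q_3 = 1.04 × 2.07 × 3.35 = 7.212 m³/s
w_4 = (13.1 − 7.0)/2 = 3.05 m; q_4 = 0.87 × 1.01 × 3.05 = 2.680 m³/s
w_5 = (14.4 − 11.6)/2 = 1.4 m; q_5 = 0.85 × 0.89 × 1.4 = 1.059 m³/s
Stations 1, 6 contribute zero (depth or velocity is 0).
Q = Σ qᵢ = 18.87 m³/s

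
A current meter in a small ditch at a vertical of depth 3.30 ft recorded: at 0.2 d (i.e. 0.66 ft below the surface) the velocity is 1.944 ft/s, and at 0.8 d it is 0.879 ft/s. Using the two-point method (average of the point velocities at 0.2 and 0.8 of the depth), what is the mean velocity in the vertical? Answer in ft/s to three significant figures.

1.41 ft/s

v̄ = (1.944 + 0.879) / 2 = 1.412 ft/s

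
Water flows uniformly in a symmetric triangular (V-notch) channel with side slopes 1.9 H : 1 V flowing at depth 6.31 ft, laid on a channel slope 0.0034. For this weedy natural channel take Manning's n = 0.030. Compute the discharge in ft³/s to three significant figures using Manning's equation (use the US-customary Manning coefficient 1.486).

A = z·y² = 1.9×6.31² = 75.65 ft²
P = 2y√(1+z²) = 2×6.31×√(1+1.9²) = 27.10 ft
R = A/P = 75.65/27.10 = 2.792 ft
Q = (1.486/n)·A·R^(2/3)·S^(1/2) = (1.486/0.030) × 75.65 × 2.792^(2/3) × 0.0034^(1/2) = 433.2 ft³/s

433 ft³/s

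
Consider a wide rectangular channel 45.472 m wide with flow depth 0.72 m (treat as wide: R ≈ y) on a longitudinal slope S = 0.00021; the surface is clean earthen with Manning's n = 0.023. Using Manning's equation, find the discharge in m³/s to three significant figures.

A = b·y = 45.472 × 0.72 = 32.74 m²
Wide channel: R ≈ y = 0.72 m
Q = (1/n)·A·R^(2/3)·S^(1/2) = (1/0.023) × 32.74 × 0.7200^(2/3) × 0.00021^(1/2) = 16.57 m³/s

16.6 m³/s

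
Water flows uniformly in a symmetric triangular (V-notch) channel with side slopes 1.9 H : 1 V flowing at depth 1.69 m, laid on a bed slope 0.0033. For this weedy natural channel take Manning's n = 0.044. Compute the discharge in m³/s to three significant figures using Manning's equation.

5.84 m³/s

A = z·y² = 1.9×1.69² = 5.427 m²
P = 2y√(1+z²) = 2×1.69×√(1+1.9²) = 7.257 m
R = A/P = 5.427/7.257 = 0.7478 m
Q = (1/n)·A·R^(2/3)·S^(1/2) = (1/0.044) × 5.427 × 0.7478^(2/3) × 0.0033^(1/2) = 5.837 m³/s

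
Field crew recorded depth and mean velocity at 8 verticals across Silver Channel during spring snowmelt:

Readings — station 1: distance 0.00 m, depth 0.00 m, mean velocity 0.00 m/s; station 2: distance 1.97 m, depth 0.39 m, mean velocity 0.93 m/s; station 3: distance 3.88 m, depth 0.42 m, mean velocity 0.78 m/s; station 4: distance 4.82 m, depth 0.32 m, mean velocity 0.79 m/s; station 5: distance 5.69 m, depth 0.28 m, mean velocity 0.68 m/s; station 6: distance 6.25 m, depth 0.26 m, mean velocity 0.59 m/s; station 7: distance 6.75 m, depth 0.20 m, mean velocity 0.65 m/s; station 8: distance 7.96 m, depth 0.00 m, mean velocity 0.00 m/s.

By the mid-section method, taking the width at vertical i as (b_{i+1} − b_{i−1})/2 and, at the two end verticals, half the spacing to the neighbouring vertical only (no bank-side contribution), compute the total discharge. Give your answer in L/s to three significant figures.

1730 L/s

w_2 = (3.88 − 0.00)/2 = 1.94 m; q_2 = 0.93 × 0.39 × 1.94 = 0.7036 m³/s
w_3 = (4.82 − 1.97)/2 = 1.425 m; q_3 = 0.78 × 0.42 × 1.425 = 0.4668 m³/s
w_4 = (5.69 − 3.88)/2 = 0.905 m; q_4 = 0.79 × 0.32 × 0.905 = 0.2288 m³/s
w_5 = (6.25 − 4.82)/2 = 0.715 m; q_5 = 0.68 × 0.28 × 0.715 = 0.1361 m³/s
w_6 = (6.75 − 5.69)/2 = 0.53 m; q_6 = 0.59 × 0.26 × 0.53 = 0.08130 m³/s
w_7 = (7.96 − 6.25)/2 = 0.855 m; q_7 = 0.65 × 0.20 × 0.855 = 0.1112 m³/s
Stations 1, 8 contribute zero (depth or velocity is 0).
Q = Σ qᵢ = 1.728 m³/s
= 1.728 × 1000 = 1728 L/s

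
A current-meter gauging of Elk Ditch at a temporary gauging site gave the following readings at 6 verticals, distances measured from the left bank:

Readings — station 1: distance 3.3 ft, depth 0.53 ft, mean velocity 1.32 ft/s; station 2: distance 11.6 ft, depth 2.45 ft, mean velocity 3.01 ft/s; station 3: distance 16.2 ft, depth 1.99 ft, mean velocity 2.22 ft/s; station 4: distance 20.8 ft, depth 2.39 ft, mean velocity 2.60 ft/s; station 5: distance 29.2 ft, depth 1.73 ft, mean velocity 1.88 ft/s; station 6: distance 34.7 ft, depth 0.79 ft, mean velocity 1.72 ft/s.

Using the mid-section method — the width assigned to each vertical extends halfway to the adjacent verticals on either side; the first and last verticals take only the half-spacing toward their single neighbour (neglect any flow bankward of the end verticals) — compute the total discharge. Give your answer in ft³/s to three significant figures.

w_1 = (11.6 − 3.3)/2 = 4.15 ft; q_1 = 1.32 × 0.53 × 4.15 = 2.903 ft³/s
w_2 = (16.2 − 3.3)/2 = 6.45 ft; q_2 = 3.01 × 2.45 × 6.45 = 47.57 ft³/s
w_3 = (20.8 − 11.6)/2 = 4.6 ft; q_3 = 2.22 × 1.99 × 4.6 = 20.32 ft³/s
w_4 = (29.2 − 16.2)/2 = 6.5 ft; q_4 = 2.60 × 2.39 × 6.5 = 40.39 ft³/s
w_5 = (34.7 − 20.8)/2 = 6.95 ft; q_5 = 1.88 × 1.73 × 6.95 = 22.60 ft³/s
w_6 = (34.7 − 29.2)/2 = 2.75 ft; q_6 = 1.72 × 0.79 × 2.75 = 3.737 ft³/s
Q = Σ qᵢ = 137.5 ft³/s

138 ft³/s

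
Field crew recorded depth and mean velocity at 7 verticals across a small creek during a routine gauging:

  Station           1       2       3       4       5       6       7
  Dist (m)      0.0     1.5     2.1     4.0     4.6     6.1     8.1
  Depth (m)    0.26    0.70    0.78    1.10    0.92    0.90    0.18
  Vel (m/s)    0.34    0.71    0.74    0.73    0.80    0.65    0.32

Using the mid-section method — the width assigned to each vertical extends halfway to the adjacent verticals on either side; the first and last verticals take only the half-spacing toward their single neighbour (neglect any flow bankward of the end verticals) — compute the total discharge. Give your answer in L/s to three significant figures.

4170 L/s

w_1 = (1.5 − 0.0)/2 = 0.75 m; q_1 = 0.34 × 0.26 × 0.75 = 0.06630 m³/s
w_2 = (2.1 − 0.0)/2 = 1.05 m; q_2 = 0.71 × 0.70 × 1.05 = 0.5219 m³/s
w_3 = (4.0 − 1.5)/2 = 1.25 m; q_3 = 0.74 × 0.78 × 1.25 = 0.7215 m³/s
w_4 = (4.6 − 2.1)/2 = 1.25 m; q_4 = 0.73 × 1.10 × 1.25 = 1.004 m³/s
w_5 = (6.1 − 4.0)/2 = 1.05 m; q_5 = 0.80 × 0.92 × 1.05 = 0.7728 m³/s
w_6 = (8.1 − 4.6)/2 = 1.75 m; q_6 = 0.65 × 0.90 × 1.75 = 1.024 m³/s
w_7 = (8.1 − 6.1)/2 = 1 m; q_7 = 0.32 × 0.18 × 1 = 0.05760 m³/s
Q = Σ qᵢ = 4.168 m³/s
= 4.168 × 1000 = 4168 L/s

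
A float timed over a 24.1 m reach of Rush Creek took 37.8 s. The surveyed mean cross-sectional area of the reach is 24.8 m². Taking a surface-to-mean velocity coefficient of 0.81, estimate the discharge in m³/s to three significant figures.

v_surface = L / t̄ = 24.1 / 37.8 = 0.6376 m/s
v_mean = 0.81 × 0.6376 = 0.5164 m/s
Q = A × v_mean = 24.8 × 0.5164 = 12.81 m³/s

12.8 m³/s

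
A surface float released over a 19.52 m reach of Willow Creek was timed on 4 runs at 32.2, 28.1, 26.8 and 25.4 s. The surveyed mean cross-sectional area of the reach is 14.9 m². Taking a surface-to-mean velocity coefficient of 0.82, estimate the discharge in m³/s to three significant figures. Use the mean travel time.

8.48 m³/s

t̄ = (32.2 + 28.1 + 26.8 + 25.4) / 4 = 28.125 s
v_surface = L / t̄ = 19.52 / 28.125 = 0.6940 m/s
v_mean = 0.82 × 0.6940 = 0.5691 m/s
Q = A × v_mean = 14.9 × 0.5691 = 8.480 m³/s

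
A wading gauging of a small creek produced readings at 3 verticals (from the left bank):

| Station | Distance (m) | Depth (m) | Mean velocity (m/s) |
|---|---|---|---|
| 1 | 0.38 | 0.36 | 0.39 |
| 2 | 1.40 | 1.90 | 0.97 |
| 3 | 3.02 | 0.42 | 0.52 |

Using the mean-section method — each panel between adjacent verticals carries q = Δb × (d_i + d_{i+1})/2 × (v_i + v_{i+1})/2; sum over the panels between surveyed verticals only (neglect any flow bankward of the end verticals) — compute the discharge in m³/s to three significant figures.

Panel 1-2: Δb = 1.02 m, d̄ = (0.36+1.90)/2 = 1.13, v̄ = (0.39+0.97)/2 = 0.68 → q = 1.02×1.13×0.68 = 0.7838 m³/s
Panel 2-3: Δb = 1.62 m, d̄ = (1.90+0.42)/2 = 1.16, v̄ = (0.97+0.52)/2 = 0.745 → q = 1.62×1.16×0.745 = 1.400 m³/s
Q = Σ q = 2.184 m³/s

2.18 m³/s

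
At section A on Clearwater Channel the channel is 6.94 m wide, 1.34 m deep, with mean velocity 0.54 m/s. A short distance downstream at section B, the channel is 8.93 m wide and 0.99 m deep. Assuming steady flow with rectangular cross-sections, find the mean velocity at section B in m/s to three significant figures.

0.568 m/s

Q = A₁V₁ = (6.94×1.34) × 0.54 = 5.022 m³/s
A₂ = 8.93 × 0.99 = 8.841 m²
V₂ = Q/A₂ = 5.022/8.841 = 0.5680 m/s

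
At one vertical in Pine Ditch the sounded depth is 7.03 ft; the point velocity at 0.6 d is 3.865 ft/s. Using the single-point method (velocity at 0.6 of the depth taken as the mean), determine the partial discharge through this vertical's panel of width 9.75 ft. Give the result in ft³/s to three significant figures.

265 ft³/s

v̄ = v₀.₆ = 3.865 ft/s
q = v̄ × d × w = 3.865 × 7.03 × 9.75 = 264.9 ft³/s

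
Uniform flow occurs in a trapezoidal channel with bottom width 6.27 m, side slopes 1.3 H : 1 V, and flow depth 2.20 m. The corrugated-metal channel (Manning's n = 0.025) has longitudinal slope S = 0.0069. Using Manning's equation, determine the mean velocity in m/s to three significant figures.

A = (b + z·y)·y = (6.27 + 1.3×2.20)×2.20 = 20.09 m²
P = b + 2y√(1+z²) = 6.27 + 2×2.20×√(1+1.3²) = 13.49 m
R = A/P = 20.09/13.49 = 1.489 m
Q = (1/n)·A·R^(2/3)·S^(1/2) = (1/0.025) × 20.09 × 1.489^(2/3) × 0.0069^(1/2) = 87.04 m³/s
V = Q/A = 87.04/20.09 = 4.333 m/s

4.33 m/s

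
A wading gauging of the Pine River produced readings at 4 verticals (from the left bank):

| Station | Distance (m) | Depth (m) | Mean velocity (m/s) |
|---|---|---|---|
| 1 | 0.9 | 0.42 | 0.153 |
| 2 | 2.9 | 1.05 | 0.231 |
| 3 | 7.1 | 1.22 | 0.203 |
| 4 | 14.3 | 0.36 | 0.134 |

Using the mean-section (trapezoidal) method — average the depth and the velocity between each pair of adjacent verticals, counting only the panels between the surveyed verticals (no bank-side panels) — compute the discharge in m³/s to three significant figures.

2.28 m³/s

Panel 1-2: Δb = 2 m, d̄ = (0.42+1.05)/2 = 0.735, v̄ = (0.153+0.231)/2 = 0.192 → q = 2×0.735×0.192 = 0.2822 m³/s
Panel 2-3: Δb = 4.2 m, d̄ = (1.05+1.22)/2 = 1.135, v̄ = (0.231+0.203)/2 = 0.217 → q = 4.2×1.135×0.217 = 1.034 m³/s
Panel 3-4: Δb = 7.2 m, d̄ = (1.22+0.36)/2 = 0.79, v̄ = (0.203+0.134)/2 = 0.1685 → q = 7.2×0.79×0.1685 = 0.9584 m³/s
Q = Σ q = 2.275 m³/s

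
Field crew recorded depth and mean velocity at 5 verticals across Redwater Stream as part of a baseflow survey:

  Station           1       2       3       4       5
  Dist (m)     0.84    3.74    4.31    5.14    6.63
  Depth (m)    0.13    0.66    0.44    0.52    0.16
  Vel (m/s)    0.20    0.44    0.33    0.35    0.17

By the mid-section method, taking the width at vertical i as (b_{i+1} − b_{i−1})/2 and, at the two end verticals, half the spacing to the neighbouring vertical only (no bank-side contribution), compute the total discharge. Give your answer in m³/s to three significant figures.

w_1 = (3.74 − 0.84)/2 = 1.45 m; q_1 = 0.20 × 0.13 × 1.45 = 0.03770 m³/s
w_2 = (4.31 − 0.84)/2 = 1.735 m; q_2 = 0.44 × 0.66 × 1.735 = 0.5038 m³/s
w_3 = (5.14 − 3.74)/2 = 0.7 m; q_3 = 0.33 × 0.44 × 0.7 = 0.1016 m³/s
w_4 = (6.63 − 4.31)/2 = 1.16 m; q_4 = 0.35 × 0.52 × 1.16 = 0.2111 m³/s
w_5 = (6.63 − 5.14)/2 = 0.745 m; q_5 = 0.17 × 0.16 × 0.745 = 0.02026 m³/s
Q = Σ qᵢ = 0.8746 m³/s

0.875 m³/s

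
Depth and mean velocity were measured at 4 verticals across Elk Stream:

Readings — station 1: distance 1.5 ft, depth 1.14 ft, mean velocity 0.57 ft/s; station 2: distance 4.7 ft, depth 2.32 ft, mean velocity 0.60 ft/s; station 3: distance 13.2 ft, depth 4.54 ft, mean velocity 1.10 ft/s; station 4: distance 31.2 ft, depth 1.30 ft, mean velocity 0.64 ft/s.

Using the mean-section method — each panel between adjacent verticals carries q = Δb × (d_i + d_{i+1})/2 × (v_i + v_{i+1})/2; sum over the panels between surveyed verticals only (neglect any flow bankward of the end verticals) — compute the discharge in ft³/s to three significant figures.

Panel 1-2: Δb = 3.2 ft, d̄ = (1.14+2.32)/2 = 1.73, v̄ = (0.57+0.60)/2 = 0.585 → q = 3.2×1.73×0.585 = 3.239 ft³/s
Panel 2-3: Δb = 8.5 ft, d̄ = (2.32+4.54)/2 = 3.43, v̄ = (0.60+1.10)/2 = 0.85 → q = 8.5×3.43×0.85 = 24.78 ft³/s
Panel 3-4: Δb = 18 ft, d̄ = (4.54+1.30)/2 = 2.92, v̄ = (1.10+0.64)/2 = 0.87 → q = 18×2.92×0.87 = 45.73 ft³/s
Q = Σ q = 73.75 ft³/s

73.7 ft³/s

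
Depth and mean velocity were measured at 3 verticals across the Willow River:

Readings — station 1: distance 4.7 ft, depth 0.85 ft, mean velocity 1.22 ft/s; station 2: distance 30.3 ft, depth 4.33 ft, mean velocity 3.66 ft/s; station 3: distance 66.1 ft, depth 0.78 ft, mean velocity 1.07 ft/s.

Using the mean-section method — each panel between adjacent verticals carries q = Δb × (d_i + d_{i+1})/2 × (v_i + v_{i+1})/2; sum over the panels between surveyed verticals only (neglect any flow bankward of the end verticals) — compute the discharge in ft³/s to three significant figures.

378 ft³/s

Panel 1-2: Δb = 25.6 ft, d̄ = (0.85+4.33)/2 = 2.59, v̄ = (1.22+3.66)/2 = 2.44 → q = 25.6×2.59×2.44 = 161.8 ft³/s
Panel 2-3: Δb = 35.8 ft, d̄ = (4.33+0.78)/2 = 2.555, v̄ = (3.66+1.07)/2 = 2.365 → q = 35.8×2.555×2.365 = 216.3 ft³/s
Q = Σ q = 378.1 ft³/s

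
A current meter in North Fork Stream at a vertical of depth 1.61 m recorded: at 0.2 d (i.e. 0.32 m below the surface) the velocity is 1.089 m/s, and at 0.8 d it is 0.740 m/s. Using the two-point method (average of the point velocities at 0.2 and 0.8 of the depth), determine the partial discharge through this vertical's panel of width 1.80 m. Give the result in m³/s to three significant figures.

v̄ = (1.089 + 0.740) / 2 = 0.9145 m/s
q = v̄ × d × w = 0.9145 × 1.61 × 1.80 = 2.650 m³/s

2.65 m³/s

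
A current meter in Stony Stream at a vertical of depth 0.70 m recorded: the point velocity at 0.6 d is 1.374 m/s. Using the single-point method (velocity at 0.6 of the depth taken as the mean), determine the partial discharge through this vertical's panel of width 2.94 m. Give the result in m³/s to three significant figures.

v̄ = v₀.₆ = 1.374 m/s
q = v̄ × d × w = 1.374 × 0.70 × 2.94 = 2.828 m³/s

2.83 m³/s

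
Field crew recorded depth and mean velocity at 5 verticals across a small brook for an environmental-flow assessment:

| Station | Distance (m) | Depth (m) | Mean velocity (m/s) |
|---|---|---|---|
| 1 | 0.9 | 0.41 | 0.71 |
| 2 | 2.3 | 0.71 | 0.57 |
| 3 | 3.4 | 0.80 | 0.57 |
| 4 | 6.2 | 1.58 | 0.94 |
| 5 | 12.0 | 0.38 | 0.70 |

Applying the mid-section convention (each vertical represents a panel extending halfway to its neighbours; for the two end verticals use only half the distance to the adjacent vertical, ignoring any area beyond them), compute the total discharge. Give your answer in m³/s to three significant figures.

8.76 m³/s

w_1 = (2.3 − 0.9)/2 = 0.7 m; q_1 = 0.71 × 0.41 × 0.7 = 0.2038 m³/s
w_2 = (3.4 − 0.9)/2 = 1.25 m; q_2 = 0.57 × 0.71 × 1.25 = 0.5059 m³/s
w_3 = (6.2 − 2.3)/2 = 1.95 m; q_3 = 0.57 × 0.80 × 1.95 = 0.8892 m³/s
w_4 = (12.0 − 3.4)/2 = 4.3 m; q_4 = 0.94 × 1.58 × 4.3 = 6.386 m³/s
w_5 = (12.0 − 6.2)/2 = 2.9 m; q_5 = 0.70 × 0.38 × 2.9 = 0.7714 m³/s
Q = Σ qᵢ = 8.757 m³/s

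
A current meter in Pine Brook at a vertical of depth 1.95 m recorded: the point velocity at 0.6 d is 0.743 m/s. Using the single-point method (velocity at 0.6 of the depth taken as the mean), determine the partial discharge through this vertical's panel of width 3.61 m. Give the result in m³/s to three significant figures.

v̄ = v₀.₆ = 0.743 m/s
q = v̄ × d × w = 0.7430 × 1.95 × 3.61 = 5.230 m³/s

5.23 m³/s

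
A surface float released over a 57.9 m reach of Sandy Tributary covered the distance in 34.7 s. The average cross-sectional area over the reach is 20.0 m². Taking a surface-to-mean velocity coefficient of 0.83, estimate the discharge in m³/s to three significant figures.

27.7 m³/s

v_surface = L / t̄ = 57.9 / 34.7 = 1.669 m/s
v_mean = 0.83 × 1.669 = 1.385 m/s
Q = A × v_mean = 20.0 × 1.385 = 27.70 m³/s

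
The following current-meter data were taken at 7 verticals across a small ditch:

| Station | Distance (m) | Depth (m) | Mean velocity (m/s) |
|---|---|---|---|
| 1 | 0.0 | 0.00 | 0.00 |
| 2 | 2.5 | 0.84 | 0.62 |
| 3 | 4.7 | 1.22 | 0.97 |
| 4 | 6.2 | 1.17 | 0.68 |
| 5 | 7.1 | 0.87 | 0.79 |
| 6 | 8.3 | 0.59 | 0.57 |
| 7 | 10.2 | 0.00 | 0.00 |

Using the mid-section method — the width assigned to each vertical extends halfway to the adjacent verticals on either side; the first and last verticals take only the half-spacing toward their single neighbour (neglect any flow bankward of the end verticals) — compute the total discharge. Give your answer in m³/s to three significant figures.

w_2 = (4.7 − 0.0)/2 = 2.35 m; q_2 = 0.62 × 0.84 × 2.35 = 1.224 m³/s
w_3 = (6.2 − 2.5)/2 = 1.85 m; q_3 = 0.97 × 1.22 × 1.85 = 2.189 m³/s
w_4 = (7.1 − 4.7)/2 = 1.2 m; q_4 = 0.68 × 1.17 × 1.2 = 0.9547 m³/s
w_5 = (8.3 − 6.2)/2 = 1.05 m; q_5 = 0.79 × 0.87 × 1.05 = 0.7217 m³/s
w_6 = (10.2 − 7.1)/2 = 1.55 m; q_6 = 0.57 × 0.59 × 1.55 = 0.5213 m³/s
Stations 1, 7 contribute zero (depth or velocity is 0).
Q = Σ qᵢ = 5.611 m³/s

5.61 m³/s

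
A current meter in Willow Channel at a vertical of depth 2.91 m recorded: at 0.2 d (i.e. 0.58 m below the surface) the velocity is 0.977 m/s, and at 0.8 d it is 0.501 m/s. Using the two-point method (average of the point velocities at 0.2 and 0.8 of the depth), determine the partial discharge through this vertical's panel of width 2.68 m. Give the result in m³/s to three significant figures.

v̄ = (0.977 + 0.501) / 2 = 0.7390 m/s
q = v̄ × d × w = 0.7390 × 2.91 × 2.68 = 5.763 m³/s

5.76 m³/s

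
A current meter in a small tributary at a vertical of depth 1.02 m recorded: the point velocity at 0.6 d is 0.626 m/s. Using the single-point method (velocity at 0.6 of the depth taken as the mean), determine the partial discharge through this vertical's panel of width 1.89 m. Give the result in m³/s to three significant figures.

v̄ = v₀.₆ = 0.626 m/s
q = v̄ × d × w = 0.6260 × 1.02 × 1.89 = 1.207 m³/s

1.21 m³/s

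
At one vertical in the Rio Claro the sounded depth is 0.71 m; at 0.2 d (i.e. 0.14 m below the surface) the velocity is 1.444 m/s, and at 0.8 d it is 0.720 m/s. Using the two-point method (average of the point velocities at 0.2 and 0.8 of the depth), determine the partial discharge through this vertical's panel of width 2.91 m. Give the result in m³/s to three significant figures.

2.24 m³/s

v̄ = (1.444 + 0.720) / 2 = 1.082 m/s
q = v̄ × d × w = 1.082 × 0.71 × 2.91 = 2.236 m³/s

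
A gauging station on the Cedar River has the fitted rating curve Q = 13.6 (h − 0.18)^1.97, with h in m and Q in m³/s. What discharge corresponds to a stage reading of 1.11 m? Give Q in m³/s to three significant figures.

Q = 13.6 × (1.11 − 0.18)^1.97 = 13.6 × 0.93^1.97 = 11.79 m³/s

11.8 m³/s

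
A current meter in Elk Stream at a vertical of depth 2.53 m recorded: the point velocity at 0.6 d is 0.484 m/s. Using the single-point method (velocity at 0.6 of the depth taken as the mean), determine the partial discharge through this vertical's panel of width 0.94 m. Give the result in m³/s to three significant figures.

1.15 m³/s

v̄ = v₀.₆ = 0.484 m/s
q = v̄ × d × w = 0.4840 × 2.53 × 0.94 = 1.151 m³/s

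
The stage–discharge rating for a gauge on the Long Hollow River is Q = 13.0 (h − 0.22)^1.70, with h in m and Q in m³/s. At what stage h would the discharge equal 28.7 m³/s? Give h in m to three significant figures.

1.81 m

h − h₀ = (Q/C)^(1/b) = (28.7/13.0)^(1/1.70) = 1.593 m
h = 0.22 + 1.593 = 1.813 m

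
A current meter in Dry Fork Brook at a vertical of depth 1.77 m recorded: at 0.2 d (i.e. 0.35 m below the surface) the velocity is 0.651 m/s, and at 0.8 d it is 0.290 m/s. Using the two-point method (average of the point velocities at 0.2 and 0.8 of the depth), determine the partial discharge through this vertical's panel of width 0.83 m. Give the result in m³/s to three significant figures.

0.691 m³/s

v̄ = (0.651 + 0.290) / 2 = 0.4705 m/s
q = v̄ × d × w = 0.4705 × 1.77 × 0.83 = 0.6912 m³/s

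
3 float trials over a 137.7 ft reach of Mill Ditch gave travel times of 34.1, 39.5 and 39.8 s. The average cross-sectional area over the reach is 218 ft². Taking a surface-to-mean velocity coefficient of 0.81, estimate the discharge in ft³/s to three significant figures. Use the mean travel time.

643 ft³/s

t̄ = (34.1 + 39.5 + 39.8) / 3 = 37.8 s
v_surface = L / t̄ = 137.7 / 37.8 = 3.643 ft/s
v_mean = 0.81 × 3.643 = 2.951 ft/s
Q = A × v_mean = 218 × 2.951 = 643.3 ft³/s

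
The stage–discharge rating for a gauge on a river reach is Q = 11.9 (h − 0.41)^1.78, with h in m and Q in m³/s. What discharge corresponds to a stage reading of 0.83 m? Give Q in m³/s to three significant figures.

2.54 m³/s

Q = 11.9 × (0.83 − 0.41)^1.78 = 11.9 × 0.42^1.78 = 2.541 m³/s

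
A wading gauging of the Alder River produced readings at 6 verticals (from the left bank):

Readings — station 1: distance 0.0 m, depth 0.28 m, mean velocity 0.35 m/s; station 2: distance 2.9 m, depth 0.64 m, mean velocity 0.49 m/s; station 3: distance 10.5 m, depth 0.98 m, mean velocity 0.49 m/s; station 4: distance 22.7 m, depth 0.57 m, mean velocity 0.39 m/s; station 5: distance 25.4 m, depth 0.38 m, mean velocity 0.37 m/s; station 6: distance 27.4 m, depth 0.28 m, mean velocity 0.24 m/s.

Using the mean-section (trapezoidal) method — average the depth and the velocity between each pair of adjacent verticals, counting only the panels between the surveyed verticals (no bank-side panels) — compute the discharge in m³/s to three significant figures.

8.43 m³/s

Panel 1-2: Δb = 2.9 m, d̄ = (0.28+0.64)/2 = 0.46, v̄ = (0.35+0.49)/2 = 0.42 → q = 2.9×0.46×0.42 = 0.5603 m³/s
Panel 2-3: Δb = 7.6 m, d̄ = (0.64+0.98)/2 = 0.81, v̄ = (0.49+0.49)/2 = 0.49 → q = 7.6×0.81×0.49 = 3.016 m³/s
Panel 3-4: Δb = 12.2 m, d̄ = (0.98+0.57)/2 = 0.775, v̄ = (0.49+0.39)/2 = 0.44 → q = 12.2×0.775×0.44 = 4.160 m³/s
Panel 4-5: Δb = 2.7 m, d̄ = (0.57+0.38)/2 = 0.475, v̄ = (0.39+0.37)/2 = 0.38 → q = 2.7×0.475×0.38 = 0.4874 m³/s
Panel 5-6: Δb = 2 m, d̄ = (0.38+0.28)/2 = 0.33, v̄ = (0.37+0.24)/2 = 0.305 → q = 2×0.33×0.305 = 0.2013 m³/s
Q = Σ q = 8.426 m³/s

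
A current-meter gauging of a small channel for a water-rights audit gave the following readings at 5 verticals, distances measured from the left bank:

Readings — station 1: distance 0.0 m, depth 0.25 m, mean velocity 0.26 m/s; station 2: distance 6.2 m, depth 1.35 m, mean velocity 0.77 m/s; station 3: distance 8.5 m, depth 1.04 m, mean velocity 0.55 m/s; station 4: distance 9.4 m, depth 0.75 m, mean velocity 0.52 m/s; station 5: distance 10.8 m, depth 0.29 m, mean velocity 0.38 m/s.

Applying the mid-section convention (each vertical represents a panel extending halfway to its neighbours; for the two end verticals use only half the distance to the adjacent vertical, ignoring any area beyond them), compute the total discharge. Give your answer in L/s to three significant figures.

6060 L/s

w_1 = (6.2 − 0.0)/2 = 3.1 m; q_1 = 0.26 × 0.25 × 3.1 = 0.2015 m³/s
w_2 = (8.5 − 0.0)/2 = 4.25 m; q_2 = 0.77 × 1.35 × 4.25 = 4.418 m³/s
w_3 = (9.4 − 6.2)/2 = 1.6 m; q_3 = 0.55 × 1.04 × 1.6 = 0.9152 m³/s
w_4 = (10.8 − 8.5)/2 = 1.15 m; q_4 = 0.52 × 0.75 × 1.15 = 0.4485 m³/s
w_5 = (10.8 − 9.4)/2 = 0.7 m; q_5 = 0.38 × 0.29 × 0.7 = 0.07714 m³/s
Q = Σ qᵢ = 6.060 m³/s
= 6.060 × 1000 = 6060 L/s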